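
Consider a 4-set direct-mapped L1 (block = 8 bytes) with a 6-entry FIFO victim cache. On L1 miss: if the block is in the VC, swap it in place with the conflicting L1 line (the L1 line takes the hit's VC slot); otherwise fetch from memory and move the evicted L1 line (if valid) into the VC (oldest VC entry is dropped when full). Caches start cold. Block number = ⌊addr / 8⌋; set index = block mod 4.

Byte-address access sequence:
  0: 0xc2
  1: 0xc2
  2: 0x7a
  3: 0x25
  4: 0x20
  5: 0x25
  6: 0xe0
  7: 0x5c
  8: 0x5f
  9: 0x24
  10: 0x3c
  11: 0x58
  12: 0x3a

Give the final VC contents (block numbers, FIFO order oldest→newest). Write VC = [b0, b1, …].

  [0] addr=0xc2 blk=24 s=0: MISS | VC []
  [1] addr=0xc2 blk=24 s=0: L1-HIT | VC []
  [2] addr=0x7a blk=15 s=3: MISS | VC []
  [3] addr=0x25 blk=4 s=0: MISS | VC [24]
  [4] addr=0x20 blk=4 s=0: L1-HIT | VC [24]
  [5] addr=0x25 blk=4 s=0: L1-HIT | VC [24]
  [6] addr=0xe0 blk=28 s=0: MISS | VC [24, 4]
  [7] addr=0x5c blk=11 s=3: MISS | VC [24, 4, 15]
  [8] addr=0x5f blk=11 s=3: L1-HIT | VC [24, 4, 15]
  [9] addr=0x24 blk=4 s=0: VC-HIT | VC [24, 28, 15]
  [10] addr=0x3c blk=7 s=3: MISS | VC [24, 28, 15, 11]
  [11] addr=0x58 blk=11 s=3: VC-HIT | VC [24, 28, 15, 7]
  [12] addr=0x3a blk=7 s=3: VC-HIT | VC [24, 28, 15, 11]

VC = [24, 28, 15, 11]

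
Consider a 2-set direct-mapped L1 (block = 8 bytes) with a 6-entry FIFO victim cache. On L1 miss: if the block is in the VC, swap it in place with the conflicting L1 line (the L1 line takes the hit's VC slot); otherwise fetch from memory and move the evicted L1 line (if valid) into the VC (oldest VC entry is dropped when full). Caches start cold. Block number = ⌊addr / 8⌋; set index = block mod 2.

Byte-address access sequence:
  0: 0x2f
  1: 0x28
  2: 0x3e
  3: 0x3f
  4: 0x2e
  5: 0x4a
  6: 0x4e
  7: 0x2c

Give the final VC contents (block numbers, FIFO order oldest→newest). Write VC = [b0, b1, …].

VC = [7, 9]

#0 0x2f→b5/s1 MISS; vc=[]
#1 0x28→b5/s1 L1-HIT; vc=[]
#2 0x3e→b7/s1 MISS; vc=[5]
#3 0x3f→b7/s1 L1-HIT; vc=[5]
#4 0x2e→b5/s1 VC-HIT; vc=[7]
#5 0x4a→b9/s1 MISS; vc=[7,5]
#6 0x4e→b9/s1 L1-HIT; vc=[7,5]
#7 0x2c→b5/s1 VC-HIT; vc=[7,9]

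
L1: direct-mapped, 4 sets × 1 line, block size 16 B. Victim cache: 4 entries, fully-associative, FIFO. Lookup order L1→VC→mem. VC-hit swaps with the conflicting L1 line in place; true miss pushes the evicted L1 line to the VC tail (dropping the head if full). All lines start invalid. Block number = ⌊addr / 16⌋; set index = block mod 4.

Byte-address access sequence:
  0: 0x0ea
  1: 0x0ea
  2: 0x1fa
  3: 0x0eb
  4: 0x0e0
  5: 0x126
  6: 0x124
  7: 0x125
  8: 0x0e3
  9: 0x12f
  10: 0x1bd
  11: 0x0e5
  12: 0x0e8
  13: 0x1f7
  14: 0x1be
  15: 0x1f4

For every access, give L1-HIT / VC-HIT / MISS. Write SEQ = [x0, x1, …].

0: 0xea (blk 14, set 2) → MISS  vc=[]
1: 0xea (blk 14, set 2) → L1-HIT  vc=[]
2: 0x1fa (blk 31, set 3) → MISS  vc=[]
3: 0xeb (blk 14, set 2) → L1-HIT  vc=[]
4: 0xe0 (blk 14, set 2) → L1-HIT  vc=[]
5: 0x126 (blk 18, set 2) → MISS  vc=[14]
6: 0x124 (blk 18, set 2) → L1-HIT  vc=[14]
7: 0x125 (blk 18, set 2) → L1-HIT  vc=[14]
8: 0xe3 (blk 14, set 2) → VC-HIT  vc=[18]
9: 0x12f (blk 18, set 2) → VC-HIT  vc=[14]
10: 0x1bd (blk 27, set 3) → MISS  vc=[14, 31]
11: 0xe5 (blk 14, set 2) → VC-HIT  vc=[18, 31]
12: 0xe8 (blk 14, set 2) → L1-HIT  vc=[18, 31]
13: 0x1f7 (blk 31, set 3) → VC-HIT  vc=[18, 27]
14: 0x1be (blk 27, set 3) → VC-HIT  vc=[18, 31]
15: 0x1f4 (blk 31, set 3) → VC-HIT  vc=[18, 27]

SEQ = [MISS, L1-HIT, MISS, L1-HIT, L1-HIT, MISS, L1-HIT, L1-HIT, VC-HIT, VC-HIT, MISS, VC-HIT, L1-HIT, VC-HIT, VC-HIT, VC-HIT]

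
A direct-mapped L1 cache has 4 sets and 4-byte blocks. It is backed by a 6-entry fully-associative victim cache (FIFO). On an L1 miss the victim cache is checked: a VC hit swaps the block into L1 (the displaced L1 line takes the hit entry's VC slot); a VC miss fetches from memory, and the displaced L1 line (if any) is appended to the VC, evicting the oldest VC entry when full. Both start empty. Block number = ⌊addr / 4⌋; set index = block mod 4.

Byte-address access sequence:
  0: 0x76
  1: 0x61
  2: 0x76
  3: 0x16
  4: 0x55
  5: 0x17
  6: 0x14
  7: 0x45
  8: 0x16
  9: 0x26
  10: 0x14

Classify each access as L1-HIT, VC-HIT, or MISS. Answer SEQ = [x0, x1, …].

SEQ = [MISS, MISS, L1-HIT, MISS, MISS, VC-HIT, L1-HIT, MISS, VC-HIT, MISS, VC-HIT]

  [0] addr=0x76 blk=29 s=1: MISS | VC []
  [1] addr=0x61 blk=24 s=0: MISS | VC []
  [2] addr=0x76 blk=29 s=1: L1-HIT | VC []
  [3] addr=0x16 blk=5 s=1: MISS | VC [29]
  [4] addr=0x55 blk=21 s=1: MISS | VC [29, 5]
  [5] addr=0x17 blk=5 s=1: VC-HIT | VC [29, 21]
  [6] addr=0x14 blk=5 s=1: L1-HIT | VC [29, 21]
  [7] addr=0x45 blk=17 s=1: MISS | VC [29, 21, 5]
  [8] addr=0x16 blk=5 s=1: VC-HIT | VC [29, 21, 17]
  [9] addr=0x26 blk=9 s=1: MISS | VC [29, 21, 17, 5]
  [10] addr=0x14 blk=5 s=1: VC-HIT | VC [29, 21, 17, 9]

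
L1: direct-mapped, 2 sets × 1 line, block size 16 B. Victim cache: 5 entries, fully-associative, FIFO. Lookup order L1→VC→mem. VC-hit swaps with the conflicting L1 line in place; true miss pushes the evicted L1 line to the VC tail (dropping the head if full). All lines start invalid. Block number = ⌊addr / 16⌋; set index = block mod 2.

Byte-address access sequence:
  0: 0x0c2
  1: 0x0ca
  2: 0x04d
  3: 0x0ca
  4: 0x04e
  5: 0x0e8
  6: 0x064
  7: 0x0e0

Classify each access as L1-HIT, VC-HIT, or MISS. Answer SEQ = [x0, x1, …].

SEQ = [MISS, L1-HIT, MISS, VC-HIT, VC-HIT, MISS, MISS, VC-HIT]

#0 0xc2→b12/s0 MISS; vc=[]
#1 0xca→b12/s0 L1-HIT; vc=[]
#2 0x4d→b4/s0 MISS; vc=[12]
#3 0xca→b12/s0 VC-HIT; vc=[4]
#4 0x4e→b4/s0 VC-HIT; vc=[12]
#5 0xe8→b14/s0 MISS; vc=[12,4]
#6 0x64→b6/s0 MISS; vc=[12,4,14]
#7 0xe0→b14/s0 VC-HIT; vc=[12,4,6]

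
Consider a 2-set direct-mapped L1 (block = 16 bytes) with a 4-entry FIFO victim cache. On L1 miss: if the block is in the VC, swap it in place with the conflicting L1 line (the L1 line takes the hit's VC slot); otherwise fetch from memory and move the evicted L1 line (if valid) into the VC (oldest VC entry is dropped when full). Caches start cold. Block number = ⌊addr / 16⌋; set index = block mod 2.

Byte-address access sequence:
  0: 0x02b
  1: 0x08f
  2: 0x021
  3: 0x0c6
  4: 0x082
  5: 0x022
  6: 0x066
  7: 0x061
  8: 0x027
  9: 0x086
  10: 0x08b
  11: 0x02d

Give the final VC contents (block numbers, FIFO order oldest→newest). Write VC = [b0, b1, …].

  [0] addr=0x2b blk=2 s=0: MISS | VC []
  [1] addr=0x8f blk=8 s=0: MISS | VC [2]
  [2] addr=0x21 blk=2 s=0: VC-HIT | VC [8]
  [3] addr=0xc6 blk=12 s=0: MISS | VC [8, 2]
  [4] addr=0x82 blk=8 s=0: VC-HIT | VC [12, 2]
  [5] addr=0x22 blk=2 s=0: VC-HIT | VC [12, 8]
  [6] addr=0x66 blk=6 s=0: MISS | VC [12, 8, 2]
  [7] addr=0x61 blk=6 s=0: L1-HIT | VC [12, 8, 2]
  [8] addr=0x27 blk=2 s=0: VC-HIT | VC [12, 8, 6]
  [9] addr=0x86 blk=8 s=0: VC-HIT | VC [12, 2, 6]
  [10] addr=0x8b blk=8 s=0: L1-HIT | VC [12, 2, 6]
  [11] addr=0x2d blk=2 s=0: VC-HIT | VC [12, 8, 6]

VC = [12, 8, 6]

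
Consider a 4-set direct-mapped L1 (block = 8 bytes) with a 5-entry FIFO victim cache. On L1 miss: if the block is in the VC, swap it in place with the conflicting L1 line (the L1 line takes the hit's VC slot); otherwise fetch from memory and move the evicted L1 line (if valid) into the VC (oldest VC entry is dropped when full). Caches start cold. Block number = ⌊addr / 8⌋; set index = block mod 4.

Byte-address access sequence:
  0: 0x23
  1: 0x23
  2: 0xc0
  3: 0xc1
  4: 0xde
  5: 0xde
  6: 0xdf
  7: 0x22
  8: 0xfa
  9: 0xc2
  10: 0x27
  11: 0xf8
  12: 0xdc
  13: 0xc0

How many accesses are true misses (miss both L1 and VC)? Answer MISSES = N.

MISSES = 4

  [0] addr=0x23 blk=4 s=0: MISS | VC []
  [1] addr=0x23 blk=4 s=0: L1-HIT | VC []
  [2] addr=0xc0 blk=24 s=0: MISS | VC [4]
  [3] addr=0xc1 blk=24 s=0: L1-HIT | VC [4]
  [4] addr=0xde blk=27 s=3: MISS | VC [4]
  [5] addr=0xde blk=27 s=3: L1-HIT | VC [4]
  [6] addr=0xdf blk=27 s=3: L1-HIT | VC [4]
  [7] addr=0x22 blk=4 s=0: VC-HIT | VC [24]
  [8] addr=0xfa blk=31 s=3: MISS | VC [24, 27]
  [9] addr=0xc2 blk=24 s=0: VC-HIT | VC [4, 27]
  [10] addr=0x27 blk=4 s=0: VC-HIT | VC [24, 27]
  [11] addr=0xf8 blk=31 s=3: L1-HIT | VC [24, 27]
  [12] addr=0xdc blk=27 s=3: VC-HIT | VC [24, 31]
  [13] addr=0xc0 blk=24 s=0: VC-HIT | VC [4, 31]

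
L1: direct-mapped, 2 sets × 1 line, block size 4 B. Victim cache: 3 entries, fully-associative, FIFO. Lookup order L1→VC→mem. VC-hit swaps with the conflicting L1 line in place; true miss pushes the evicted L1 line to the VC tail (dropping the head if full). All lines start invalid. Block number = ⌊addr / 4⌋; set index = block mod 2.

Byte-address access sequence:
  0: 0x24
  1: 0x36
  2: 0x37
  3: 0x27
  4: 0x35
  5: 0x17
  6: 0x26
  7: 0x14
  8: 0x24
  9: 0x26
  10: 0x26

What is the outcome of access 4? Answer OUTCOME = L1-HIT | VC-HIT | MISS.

OUTCOME = VC-HIT

  [0] addr=0x24 blk=9 s=1: MISS | VC []
  [1] addr=0x36 blk=13 s=1: MISS | VC [9]
  [2] addr=0x37 blk=13 s=1: L1-HIT | VC [9]
  [3] addr=0x27 blk=9 s=1: VC-HIT | VC [13]
  [4] addr=0x35 blk=13 s=1: VC-HIT | VC [9]
  [5] addr=0x17 blk=5 s=1: MISS | VC [9, 13]
  [6] addr=0x26 blk=9 s=1: VC-HIT | VC [5, 13]
  [7] addr=0x14 blk=5 s=1: VC-HIT | VC [9, 13]
  [8] addr=0x24 blk=9 s=1: VC-HIT | VC [5, 13]
  [9] addr=0x26 blk=9 s=1: L1-HIT | VC [5, 13]
  [10] addr=0x26 blk=9 s=1: L1-HIT | VC [5, 13]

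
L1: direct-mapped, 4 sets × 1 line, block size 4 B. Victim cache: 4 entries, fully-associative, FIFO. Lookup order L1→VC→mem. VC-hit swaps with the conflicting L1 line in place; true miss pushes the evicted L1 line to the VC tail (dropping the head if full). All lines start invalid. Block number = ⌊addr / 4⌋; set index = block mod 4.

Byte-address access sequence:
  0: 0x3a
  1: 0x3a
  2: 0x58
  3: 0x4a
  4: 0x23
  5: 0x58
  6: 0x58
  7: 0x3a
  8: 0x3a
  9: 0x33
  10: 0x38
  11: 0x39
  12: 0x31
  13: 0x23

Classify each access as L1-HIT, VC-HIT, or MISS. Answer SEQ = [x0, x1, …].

SEQ = [MISS, L1-HIT, MISS, MISS, MISS, VC-HIT, L1-HIT, VC-HIT, L1-HIT, MISS, L1-HIT, L1-HIT, L1-HIT, VC-HIT]

0: 0x3a (blk 14, set 2) → MISS  vc=[]
1: 0x3a (blk 14, set 2) → L1-HIT  vc=[]
2: 0x58 (blk 22, set 2) → MISS  vc=[14]
3: 0x4a (blk 18, set 2) → MISS  vc=[14, 22]
4: 0x23 (blk 8, set 0) → MISS  vc=[14, 22]
5: 0x58 (blk 22, set 2) → VC-HIT  vc=[14, 18]
6: 0x58 (blk 22, set 2) → L1-HIT  vc=[14, 18]
7: 0x3a (blk 14, set 2) → VC-HIT  vc=[22, 18]
8: 0x3a (blk 14, set 2) → L1-HIT  vc=[22, 18]
9: 0x33 (blk 12, set 0) → MISS  vc=[22, 18, 8]
10: 0x38 (blk 14, set 2) → L1-HIT  vc=[22, 18, 8]
11: 0x39 (blk 14, set 2) → L1-HIT  vc=[22, 18, 8]
12: 0x31 (blk 12, set 0) → L1-HIT  vc=[22, 18, 8]
13: 0x23 (blk 8, set 0) → VC-HIT  vc=[22, 18, 12]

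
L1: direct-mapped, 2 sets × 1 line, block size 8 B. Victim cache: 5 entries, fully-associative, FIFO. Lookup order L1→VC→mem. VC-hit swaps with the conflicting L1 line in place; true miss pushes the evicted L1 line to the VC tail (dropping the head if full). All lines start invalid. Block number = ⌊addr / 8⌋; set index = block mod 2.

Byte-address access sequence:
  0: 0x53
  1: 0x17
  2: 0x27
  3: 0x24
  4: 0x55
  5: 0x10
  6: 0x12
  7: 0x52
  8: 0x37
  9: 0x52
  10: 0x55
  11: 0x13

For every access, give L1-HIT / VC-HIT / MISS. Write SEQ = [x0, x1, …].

SEQ = [MISS, MISS, MISS, L1-HIT, VC-HIT, VC-HIT, L1-HIT, VC-HIT, MISS, VC-HIT, L1-HIT, VC-HIT]

#0 0x53→b10/s0 MISS; vc=[]
#1 0x17→b2/s0 MISS; vc=[10]
#2 0x27→b4/s0 MISS; vc=[10,2]
#3 0x24→b4/s0 L1-HIT; vc=[10,2]
#4 0x55→b10/s0 VC-HIT; vc=[4,2]
#5 0x10→b2/s0 VC-HIT; vc=[4,10]
#6 0x12→b2/s0 L1-HIT; vc=[4,10]
#7 0x52→b10/s0 VC-HIT; vc=[4,2]
#8 0x37→b6/s0 MISS; vc=[4,2,10]
#9 0x52→b10/s0 VC-HIT; vc=[4,2,6]
#10 0x55→b10/s0 L1-HIT; vc=[4,2,6]
#11 0x13→b2/s0 VC-HIT; vc=[4,10,6]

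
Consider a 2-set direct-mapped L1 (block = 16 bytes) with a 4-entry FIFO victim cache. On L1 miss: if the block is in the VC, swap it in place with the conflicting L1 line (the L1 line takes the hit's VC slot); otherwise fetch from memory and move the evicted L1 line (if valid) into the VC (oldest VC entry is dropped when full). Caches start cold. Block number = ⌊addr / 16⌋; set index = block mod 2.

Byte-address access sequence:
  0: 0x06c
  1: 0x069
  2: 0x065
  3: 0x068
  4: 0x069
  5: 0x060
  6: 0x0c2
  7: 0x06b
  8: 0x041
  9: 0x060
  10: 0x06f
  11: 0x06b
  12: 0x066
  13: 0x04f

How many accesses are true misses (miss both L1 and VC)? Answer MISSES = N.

MISSES = 3

#0 0x6c→b6/s0 MISS; vc=[]
#1 0x69→b6/s0 L1-HIT; vc=[]
#2 0x65→b6/s0 L1-HIT; vc=[]
#3 0x68→b6/s0 L1-HIT; vc=[]
#4 0x69→b6/s0 L1-HIT; vc=[]
#5 0x60→b6/s0 L1-HIT; vc=[]
#6 0xc2→b12/s0 MISS; vc=[6]
#7 0x6b→b6/s0 VC-HIT; vc=[12]
#8 0x41→b4/s0 MISS; vc=[12,6]
#9 0x60→b6/s0 VC-HIT; vc=[12,4]
#10 0x6f→b6/s0 L1-HIT; vc=[12,4]
#11 0x6b→b6/s0 L1-HIT; vc=[12,4]
#12 0x66→b6/s0 L1-HIT; vc=[12,4]
#13 0x4f→b4/s0 VC-HIT; vc=[12,6]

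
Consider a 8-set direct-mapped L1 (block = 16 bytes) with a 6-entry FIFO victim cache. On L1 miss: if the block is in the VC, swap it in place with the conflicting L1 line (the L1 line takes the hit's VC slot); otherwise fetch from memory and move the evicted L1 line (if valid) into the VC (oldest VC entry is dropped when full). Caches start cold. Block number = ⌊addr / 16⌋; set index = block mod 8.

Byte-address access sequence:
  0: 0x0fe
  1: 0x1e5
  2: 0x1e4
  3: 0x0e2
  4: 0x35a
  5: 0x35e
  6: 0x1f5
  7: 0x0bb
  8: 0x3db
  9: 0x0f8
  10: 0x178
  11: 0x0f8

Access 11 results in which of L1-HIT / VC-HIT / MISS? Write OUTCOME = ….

OUTCOME = VC-HIT

0: 0xfe (blk 15, set 7) → MISS  vc=[]
1: 0x1e5 (blk 30, set 6) → MISS  vc=[]
2: 0x1e4 (blk 30, set 6) → L1-HIT  vc=[]
3: 0xe2 (blk 14, set 6) → MISS  vc=[30]
4: 0x35a (blk 53, set 5) → MISS  vc=[30]
5: 0x35e (blk 53, set 5) → L1-HIT  vc=[30]
6: 0x1f5 (blk 31, set 7) → MISS  vc=[30, 15]
7: 0xbb (blk 11, set 3) → MISS  vc=[30, 15]
8: 0x3db (blk 61, set 5) → MISS  vc=[30, 15, 53]
9: 0xf8 (blk 15, set 7) → VC-HIT  vc=[30, 31, 53]
10: 0x178 (blk 23, set 7) → MISS  vc=[30, 31, 53, 15]
11: 0xf8 (blk 15, set 7) → VC-HIT  vc=[30, 31, 53, 23]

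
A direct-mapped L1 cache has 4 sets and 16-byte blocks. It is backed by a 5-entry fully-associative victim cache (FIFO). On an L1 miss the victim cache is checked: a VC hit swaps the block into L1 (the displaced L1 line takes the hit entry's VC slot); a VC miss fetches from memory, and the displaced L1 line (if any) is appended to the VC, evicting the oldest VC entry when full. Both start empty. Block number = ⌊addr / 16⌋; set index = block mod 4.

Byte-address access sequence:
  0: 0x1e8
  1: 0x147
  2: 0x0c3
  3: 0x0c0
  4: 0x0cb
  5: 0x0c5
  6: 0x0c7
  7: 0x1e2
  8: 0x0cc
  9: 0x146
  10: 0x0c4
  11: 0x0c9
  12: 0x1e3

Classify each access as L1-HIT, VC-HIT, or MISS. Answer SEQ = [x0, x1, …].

SEQ = [MISS, MISS, MISS, L1-HIT, L1-HIT, L1-HIT, L1-HIT, L1-HIT, L1-HIT, VC-HIT, VC-HIT, L1-HIT, L1-HIT]

0: 0x1e8 (blk 30, set 2) → MISS  vc=[]
1: 0x147 (blk 20, set 0) → MISS  vc=[]
2: 0xc3 (blk 12, set 0) → MISS  vc=[20]
3: 0xc0 (blk 12, set 0) → L1-HIT  vc=[20]
4: 0xcb (blk 12, set 0) → L1-HIT  vc=[20]
5: 0xc5 (blk 12, set 0) → L1-HIT  vc=[20]
6: 0xc7 (blk 12, set 0) → L1-HIT  vc=[20]
7: 0x1e2 (blk 30, set 2) → L1-HIT  vc=[20]
8: 0xcc (blk 12, set 0) → L1-HIT  vc=[20]
9: 0x146 (blk 20, set 0) → VC-HIT  vc=[12]
10: 0xc4 (blk 12, set 0) → VC-HIT  vc=[20]
11: 0xc9 (blk 12, set 0) → L1-HIT  vc=[20]
12: 0x1e3 (blk 30, set 2) → L1-HIT  vc=[20]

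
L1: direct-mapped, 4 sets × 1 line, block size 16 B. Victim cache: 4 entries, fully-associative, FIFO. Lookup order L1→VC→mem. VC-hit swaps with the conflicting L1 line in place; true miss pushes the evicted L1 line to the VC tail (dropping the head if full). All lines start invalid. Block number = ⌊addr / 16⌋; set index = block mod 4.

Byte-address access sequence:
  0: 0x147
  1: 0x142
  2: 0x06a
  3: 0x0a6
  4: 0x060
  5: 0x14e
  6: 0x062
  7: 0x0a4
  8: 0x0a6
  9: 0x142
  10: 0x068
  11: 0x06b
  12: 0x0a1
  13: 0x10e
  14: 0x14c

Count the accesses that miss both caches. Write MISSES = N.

0: 0x147 (blk 20, set 0) → MISS  vc=[]
1: 0x142 (blk 20, set 0) → L1-HIT  vc=[]
2: 0x6a (blk 6, set 2) → MISS  vc=[]
3: 0xa6 (blk 10, set 2) → MISS  vc=[6]
4: 0x60 (blk 6, set 2) → VC-HIT  vc=[10]
5: 0x14e (blk 20, set 0) → L1-HIT  vc=[10]
6: 0x62 (blk 6, set 2) → L1-HIT  vc=[10]
7: 0xa4 (blk 10, set 2) → VC-HIT  vc=[6]
8: 0xa6 (blk 10, set 2) → L1-HIT  vc=[6]
9: 0x142 (blk 20, set 0) → L1-HIT  vc=[6]
10: 0x68 (blk 6, set 2) → VC-HIT  vc=[10]
11: 0x6b (blk 6, set 2) → L1-HIT  vc=[10]
12: 0xa1 (blk 10, set 2) → VC-HIT  vc=[6]
13: 0x10e (blk 16, set 0) → MISS  vc=[6, 20]
14: 0x14c (blk 20, set 0) → VC-HIT  vc=[6, 16]

MISSES = 4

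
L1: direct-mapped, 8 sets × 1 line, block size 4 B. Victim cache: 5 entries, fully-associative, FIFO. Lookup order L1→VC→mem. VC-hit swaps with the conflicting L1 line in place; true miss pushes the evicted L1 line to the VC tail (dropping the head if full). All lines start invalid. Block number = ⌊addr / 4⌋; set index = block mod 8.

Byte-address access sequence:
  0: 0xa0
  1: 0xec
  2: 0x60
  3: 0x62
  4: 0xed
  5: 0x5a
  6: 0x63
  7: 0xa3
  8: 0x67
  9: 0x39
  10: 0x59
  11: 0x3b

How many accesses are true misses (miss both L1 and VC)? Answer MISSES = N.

  [0] addr=0xa0 blk=40 s=0: MISS | VC []
  [1] addr=0xec blk=59 s=3: MISS | VC []
  [2] addr=0x60 blk=24 s=0: MISS | VC [40]
  [3] addr=0x62 blk=24 s=0: L1-HIT | VC [40]
  [4] addr=0xed blk=59 s=3: L1-HIT | VC [40]
  [5] addr=0x5a blk=22 s=6: MISS | VC [40]
  [6] addr=0x63 blk=24 s=0: L1-HIT | VC [40]
  [7] addr=0xa3 blk=40 s=0: VC-HIT | VC [24]
  [8] addr=0x67 blk=25 s=1: MISS | VC [24]
  [9] addr=0x39 blk=14 s=6: MISS | VC [24, 22]
  [10] addr=0x59 blk=22 s=6: VC-HIT | VC [24, 14]
  [11] addr=0x3b blk=14 s=6: VC-HIT | VC [24, 22]

MISSES = 6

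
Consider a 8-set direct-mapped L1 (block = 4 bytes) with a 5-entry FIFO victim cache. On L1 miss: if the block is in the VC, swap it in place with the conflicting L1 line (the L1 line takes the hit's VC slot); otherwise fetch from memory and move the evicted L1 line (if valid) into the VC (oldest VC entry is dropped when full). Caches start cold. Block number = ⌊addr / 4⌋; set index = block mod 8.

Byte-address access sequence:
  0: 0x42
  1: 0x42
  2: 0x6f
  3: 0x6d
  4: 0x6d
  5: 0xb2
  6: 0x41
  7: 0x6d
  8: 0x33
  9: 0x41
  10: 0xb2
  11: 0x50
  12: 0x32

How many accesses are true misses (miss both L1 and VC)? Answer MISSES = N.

MISSES = 5

#0 0x42→b16/s0 MISS; vc=[]
#1 0x42→b16/s0 L1-HIT; vc=[]
#2 0x6f→b27/s3 MISS; vc=[]
#3 0x6d→b27/s3 L1-HIT; vc=[]
#4 0x6d→b27/s3 L1-HIT; vc=[]
#5 0xb2→b44/s4 MISS; vc=[]
#6 0x41→b16/s0 L1-HIT; vc=[]
#7 0x6d→b27/s3 L1-HIT; vc=[]
#8 0x33→b12/s4 MISS; vc=[44]
#9 0x41→b16/s0 L1-HIT; vc=[44]
#10 0xb2→b44/s4 VC-HIT; vc=[12]
#11 0x50→b20/s4 MISS; vc=[12,44]
#12 0x32→b12/s4 VC-HIT; vc=[20,44]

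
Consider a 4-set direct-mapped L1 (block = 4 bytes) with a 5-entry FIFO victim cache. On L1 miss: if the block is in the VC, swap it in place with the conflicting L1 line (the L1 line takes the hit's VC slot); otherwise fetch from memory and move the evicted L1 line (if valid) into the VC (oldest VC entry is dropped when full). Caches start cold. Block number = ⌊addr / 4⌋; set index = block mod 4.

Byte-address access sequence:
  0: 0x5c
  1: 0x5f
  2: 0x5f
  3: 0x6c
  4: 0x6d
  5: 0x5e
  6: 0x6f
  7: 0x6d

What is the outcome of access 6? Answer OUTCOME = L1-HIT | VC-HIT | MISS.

OUTCOME = VC-HIT

  [0] addr=0x5c blk=23 s=3: MISS | VC []
  [1] addr=0x5f blk=23 s=3: L1-HIT | VC []
  [2] addr=0x5f blk=23 s=3: L1-HIT | VC []
  [3] addr=0x6c blk=27 s=3: MISS | VC [23]
  [4] addr=0x6d blk=27 s=3: L1-HIT | VC [23]
  [5] addr=0x5e blk=23 s=3: VC-HIT | VC [27]
  [6] addr=0x6f blk=27 s=3: VC-HIT | VC [23]
  [7] addr=0x6d blk=27 s=3: L1-HIT | VC [23]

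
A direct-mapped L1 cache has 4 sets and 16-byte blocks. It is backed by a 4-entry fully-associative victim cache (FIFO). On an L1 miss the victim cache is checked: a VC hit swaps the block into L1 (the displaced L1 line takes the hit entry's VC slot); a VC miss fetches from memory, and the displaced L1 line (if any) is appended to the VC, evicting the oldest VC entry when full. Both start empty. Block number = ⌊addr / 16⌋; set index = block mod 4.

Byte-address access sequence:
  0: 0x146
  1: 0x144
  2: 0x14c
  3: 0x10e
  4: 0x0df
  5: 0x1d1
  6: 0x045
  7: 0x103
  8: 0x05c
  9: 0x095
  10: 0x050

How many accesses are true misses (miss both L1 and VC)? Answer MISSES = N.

#0 0x146→b20/s0 MISS; vc=[]
#1 0x144→b20/s0 L1-HIT; vc=[]
#2 0x14c→b20/s0 L1-HIT; vc=[]
#3 0x10e→b16/s0 MISS; vc=[20]
#4 0xdf→b13/s1 MISS; vc=[20]
#5 0x1d1→b29/s1 MISS; vc=[20,13]
#6 0x45→b4/s0 MISS; vc=[20,13,16]
#7 0x103→b16/s0 VC-HIT; vc=[20,13,4]
#8 0x5c→b5/s1 MISS; vc=[20,13,4,29]
#9 0x95→b9/s1 MISS; vc=[13,4,29,5]
#10 0x50→b5/s1 VC-HIT; vc=[13,4,29,9]

MISSES = 7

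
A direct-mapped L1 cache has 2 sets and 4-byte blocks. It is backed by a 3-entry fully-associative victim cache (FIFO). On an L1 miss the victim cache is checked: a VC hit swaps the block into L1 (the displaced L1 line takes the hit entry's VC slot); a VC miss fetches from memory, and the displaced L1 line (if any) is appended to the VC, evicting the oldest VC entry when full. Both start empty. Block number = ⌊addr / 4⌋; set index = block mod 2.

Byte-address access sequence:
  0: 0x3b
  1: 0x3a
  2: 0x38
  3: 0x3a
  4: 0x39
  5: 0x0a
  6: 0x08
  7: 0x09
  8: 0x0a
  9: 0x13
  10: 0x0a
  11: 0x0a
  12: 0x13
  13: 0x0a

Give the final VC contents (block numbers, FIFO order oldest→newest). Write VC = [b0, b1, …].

VC = [14, 4]

#0 0x3b→b14/s0 MISS; vc=[]
#1 0x3a→b14/s0 L1-HIT; vc=[]
#2 0x38→b14/s0 L1-HIT; vc=[]
#3 0x3a→b14/s0 L1-HIT; vc=[]
#4 0x39→b14/s0 L1-HIT; vc=[]
#5 0xa→b2/s0 MISS; vc=[14]
#6 0x8→b2/s0 L1-HIT; vc=[14]
#7 0x9→b2/s0 L1-HIT; vc=[14]
#8 0xa→b2/s0 L1-HIT; vc=[14]
#9 0x13→b4/s0 MISS; vc=[14,2]
#10 0xa→b2/s0 VC-HIT; vc=[14,4]
#11 0xa→b2/s0 L1-HIT; vc=[14,4]
#12 0x13→b4/s0 VC-HIT; vc=[14,2]
#13 0xa→b2/s0 VC-HIT; vc=[14,4]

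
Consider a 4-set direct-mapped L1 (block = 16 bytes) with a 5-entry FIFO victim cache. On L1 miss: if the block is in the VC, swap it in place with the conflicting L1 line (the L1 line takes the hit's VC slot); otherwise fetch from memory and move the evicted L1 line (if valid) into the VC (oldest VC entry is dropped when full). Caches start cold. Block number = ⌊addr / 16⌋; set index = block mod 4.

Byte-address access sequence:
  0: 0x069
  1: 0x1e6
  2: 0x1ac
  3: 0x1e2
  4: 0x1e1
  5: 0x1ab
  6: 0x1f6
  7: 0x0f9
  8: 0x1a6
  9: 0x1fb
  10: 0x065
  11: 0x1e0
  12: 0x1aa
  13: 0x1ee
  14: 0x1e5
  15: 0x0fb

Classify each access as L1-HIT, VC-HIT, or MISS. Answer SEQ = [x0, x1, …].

SEQ = [MISS, MISS, MISS, VC-HIT, L1-HIT, VC-HIT, MISS, MISS, L1-HIT, VC-HIT, VC-HIT, VC-HIT, VC-HIT, VC-HIT, L1-HIT, VC-HIT]

#0 0x69→b6/s2 MISS; vc=[]
#1 0x1e6→b30/s2 MISS; vc=[6]
#2 0x1ac→b26/s2 MISS; vc=[6,30]
#3 0x1e2→b30/s2 VC-HIT; vc=[6,26]
#4 0x1e1→b30/s2 L1-HIT; vc=[6,26]
#5 0x1ab→b26/s2 VC-HIT; vc=[6,30]
#6 0x1f6→b31/s3 MISS; vc=[6,30]
#7 0xf9→b15/s3 MISS; vc=[6,30,31]
#8 0x1a6→b26/s2 L1-HIT; vc=[6,30,31]
#9 0x1fb→b31/s3 VC-HIT; vc=[6,30,15]
#10 0x65→b6/s2 VC-HIT; vc=[26,30,15]
#11 0x1e0→b30/s2 VC-HIT; vc=[26,6,15]
#12 0x1aa→b26/s2 VC-HIT; vc=[30,6,15]
#13 0x1ee→b30/s2 VC-HIT; vc=[26,6,15]
#14 0x1e5→b30/s2 L1-HIT; vc=[26,6,15]
#15 0xfb→b15/s3 VC-HIT; vc=[26,6,31]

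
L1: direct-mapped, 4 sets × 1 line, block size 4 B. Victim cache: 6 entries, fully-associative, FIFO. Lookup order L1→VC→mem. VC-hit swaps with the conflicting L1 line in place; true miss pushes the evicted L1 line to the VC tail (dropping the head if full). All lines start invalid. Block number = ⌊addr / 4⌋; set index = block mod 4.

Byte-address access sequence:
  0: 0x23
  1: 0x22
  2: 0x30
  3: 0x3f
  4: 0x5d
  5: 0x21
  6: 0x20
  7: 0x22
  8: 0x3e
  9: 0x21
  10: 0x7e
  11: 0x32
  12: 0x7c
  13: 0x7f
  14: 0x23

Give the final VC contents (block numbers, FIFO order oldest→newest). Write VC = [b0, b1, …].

VC = [12, 23, 15]

  [0] addr=0x23 blk=8 s=0: MISS | VC []
  [1] addr=0x22 blk=8 s=0: L1-HIT | VC []
  [2] addr=0x30 blk=12 s=0: MISS | VC [8]
  [3] addr=0x3f blk=15 s=3: MISS | VC [8]
  [4] addr=0x5d blk=23 s=3: MISS | VC [8, 15]
  [5] addr=0x21 blk=8 s=0: VC-HIT | VC [12, 15]
  [6] addr=0x20 blk=8 s=0: L1-HIT | VC [12, 15]
  [7] addr=0x22 blk=8 s=0: L1-HIT | VC [12, 15]
  [8] addr=0x3e blk=15 s=3: VC-HIT | VC [12, 23]
  [9] addr=0x21 blk=8 s=0: L1-HIT | VC [12, 23]
  [10] addr=0x7e blk=31 s=3: MISS | VC [12, 23, 15]
  [11] addr=0x32 blk=12 s=0: VC-HIT | VC [8, 23, 15]
  [12] addr=0x7c blk=31 s=3: L1-HIT | VC [8, 23, 15]
  [13] addr=0x7f blk=31 s=3: L1-HIT | VC [8, 23, 15]
  [14] addr=0x23 blk=8 s=0: VC-HIT | VC [12, 23, 15]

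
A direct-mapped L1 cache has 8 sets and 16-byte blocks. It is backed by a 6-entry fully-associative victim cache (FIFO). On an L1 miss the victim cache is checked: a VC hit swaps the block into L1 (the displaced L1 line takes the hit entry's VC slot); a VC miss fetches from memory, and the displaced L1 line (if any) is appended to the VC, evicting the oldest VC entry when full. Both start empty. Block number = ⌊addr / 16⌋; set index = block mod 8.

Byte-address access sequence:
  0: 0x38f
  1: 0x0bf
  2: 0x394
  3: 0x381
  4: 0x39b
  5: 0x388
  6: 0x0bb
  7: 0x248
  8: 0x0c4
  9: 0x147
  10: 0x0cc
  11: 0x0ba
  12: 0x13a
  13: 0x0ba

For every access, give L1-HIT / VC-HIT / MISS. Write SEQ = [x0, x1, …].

0: 0x38f (blk 56, set 0) → MISS  vc=[]
1: 0xbf (blk 11, set 3) → MISS  vc=[]
2: 0x394 (blk 57, set 1) → MISS  vc=[]
3: 0x381 (blk 56, set 0) → L1-HIT  vc=[]
4: 0x39b (blk 57, set 1) → L1-HIT  vc=[]
5: 0x388 (blk 56, set 0) → L1-HIT  vc=[]
6: 0xbb (blk 11, set 3) → L1-HIT  vc=[]
7: 0x248 (blk 36, set 4) → MISS  vc=[]
8: 0xc4 (blk 12, set 4) → MISS  vc=[36]
9: 0x147 (blk 20, set 4) → MISS  vc=[36, 12]
10: 0xcc (blk 12, set 4) → VC-HIT  vc=[36, 20]
11: 0xba (blk 11, set 3) → L1-HIT  vc=[36, 20]
12: 0x13a (blk 19, set 3) → MISS  vc=[36, 20, 11]
13: 0xba (blk 11, set 3) → VC-HIT  vc=[36, 20, 19]

SEQ = [MISS, MISS, MISS, L1-HIT, L1-HIT, L1-HIT, L1-HIT, MISS, MISS, MISS, VC-HIT, L1-HIT, MISS, VC-HIT]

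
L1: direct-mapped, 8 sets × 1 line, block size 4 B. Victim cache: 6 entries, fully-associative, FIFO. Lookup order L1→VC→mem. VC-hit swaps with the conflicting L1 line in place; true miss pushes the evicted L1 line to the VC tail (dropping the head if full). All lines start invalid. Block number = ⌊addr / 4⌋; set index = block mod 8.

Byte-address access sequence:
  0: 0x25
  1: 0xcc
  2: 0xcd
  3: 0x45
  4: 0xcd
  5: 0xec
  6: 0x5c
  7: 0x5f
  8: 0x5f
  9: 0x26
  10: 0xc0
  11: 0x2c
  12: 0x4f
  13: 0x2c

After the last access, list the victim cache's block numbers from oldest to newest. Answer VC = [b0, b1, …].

VC = [17, 51, 59, 19]

#0 0x25→b9/s1 MISS; vc=[]
#1 0xcc→b51/s3 MISS; vc=[]
#2 0xcd→b51/s3 L1-HIT; vc=[]
#3 0x45→b17/s1 MISS; vc=[9]
#4 0xcd→b51/s3 L1-HIT; vc=[9]
#5 0xec→b59/s3 MISS; vc=[9,51]
#6 0x5c→b23/s7 MISS; vc=[9,51]
#7 0x5f→b23/s7 L1-HIT; vc=[9,51]
#8 0x5f→b23/s7 L1-HIT; vc=[9,51]
#9 0x26→b9/s1 VC-HIT; vc=[17,51]
#10 0xc0→b48/s0 MISS; vc=[17,51]
#11 0x2c→b11/s3 MISS; vc=[17,51,59]
#12 0x4f→b19/s3 MISS; vc=[17,51,59,11]
#13 0x2c→b11/s3 VC-HIT; vc=[17,51,59,19]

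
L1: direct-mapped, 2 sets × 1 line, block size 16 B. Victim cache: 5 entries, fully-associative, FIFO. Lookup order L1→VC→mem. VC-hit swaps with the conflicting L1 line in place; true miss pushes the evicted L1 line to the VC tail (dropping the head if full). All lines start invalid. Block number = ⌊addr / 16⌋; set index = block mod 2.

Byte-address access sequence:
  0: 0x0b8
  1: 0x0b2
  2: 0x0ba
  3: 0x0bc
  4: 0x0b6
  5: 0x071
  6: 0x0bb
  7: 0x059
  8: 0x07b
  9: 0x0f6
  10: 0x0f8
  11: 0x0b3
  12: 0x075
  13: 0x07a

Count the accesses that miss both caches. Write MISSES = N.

  [0] addr=0xb8 blk=11 s=1: MISS | VC []
  [1] addr=0xb2 blk=11 s=1: L1-HIT | VC []
  [2] addr=0xba blk=11 s=1: L1-HIT | VC []
  [3] addr=0xbc blk=11 s=1: L1-HIT | VC []
  [4] addr=0xb6 blk=11 s=1: L1-HIT | VC []
  [5] addr=0x71 blk=7 s=1: MISS | VC [11]
  [6] addr=0xbb blk=11 s=1: VC-HIT | VC [7]
  [7] addr=0x59 blk=5 s=1: MISS | VC [7, 11]
  [8] addr=0x7b blk=7 s=1: VC-HIT | VC [5, 11]
  [9] addr=0xf6 blk=15 s=1: MISS | VC [5, 11, 7]
  [10] addr=0xf8 blk=15 s=1: L1-HIT | VC [5, 11, 7]
  [11] addr=0xb3 blk=11 s=1: VC-HIT | VC [5, 15, 7]
  [12] addr=0x75 blk=7 s=1: VC-HIT | VC [5, 15, 11]
  [13] addr=0x7a blk=7 s=1: L1-HIT | VC [5, 15, 11]

MISSES = 4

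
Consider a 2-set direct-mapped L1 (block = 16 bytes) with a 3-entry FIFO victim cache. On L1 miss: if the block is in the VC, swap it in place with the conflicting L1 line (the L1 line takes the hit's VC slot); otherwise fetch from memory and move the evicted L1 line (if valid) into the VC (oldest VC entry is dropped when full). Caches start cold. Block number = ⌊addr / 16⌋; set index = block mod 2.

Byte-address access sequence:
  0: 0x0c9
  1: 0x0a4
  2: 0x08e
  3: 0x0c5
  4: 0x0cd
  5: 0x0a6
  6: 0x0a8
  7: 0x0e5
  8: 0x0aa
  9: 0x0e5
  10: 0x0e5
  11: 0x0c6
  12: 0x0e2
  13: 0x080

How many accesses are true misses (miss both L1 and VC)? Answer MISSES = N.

MISSES = 4

0: 0xc9 (blk 12, set 0) → MISS  vc=[]
1: 0xa4 (blk 10, set 0) → MISS  vc=[12]
2: 0x8e (blk 8, set 0) → MISS  vc=[12, 10]
3: 0xc5 (blk 12, set 0) → VC-HIT  vc=[8, 10]
4: 0xcd (blk 12, set 0) → L1-HIT  vc=[8, 10]
5: 0xa6 (blk 10, set 0) → VC-HIT  vc=[8, 12]
6: 0xa8 (blk 10, set 0) → L1-HIT  vc=[8, 12]
7: 0xe5 (blk 14, set 0) → MISS  vc=[8, 12, 10]
8: 0xaa (blk 10, set 0) → VC-HIT  vc=[8, 12, 14]
9: 0xe5 (blk 14, set 0) → VC-HIT  vc=[8, 12, 10]
10: 0xe5 (blk 14, set 0) → L1-HIT  vc=[8, 12, 10]
11: 0xc6 (blk 12, set 0) → VC-HIT  vc=[8, 14, 10]
12: 0xe2 (blk 14, set 0) → VC-HIT  vc=[8, 12, 10]
13: 0x80 (blk 8, set 0) → VC-HIT  vc=[14, 12, 10]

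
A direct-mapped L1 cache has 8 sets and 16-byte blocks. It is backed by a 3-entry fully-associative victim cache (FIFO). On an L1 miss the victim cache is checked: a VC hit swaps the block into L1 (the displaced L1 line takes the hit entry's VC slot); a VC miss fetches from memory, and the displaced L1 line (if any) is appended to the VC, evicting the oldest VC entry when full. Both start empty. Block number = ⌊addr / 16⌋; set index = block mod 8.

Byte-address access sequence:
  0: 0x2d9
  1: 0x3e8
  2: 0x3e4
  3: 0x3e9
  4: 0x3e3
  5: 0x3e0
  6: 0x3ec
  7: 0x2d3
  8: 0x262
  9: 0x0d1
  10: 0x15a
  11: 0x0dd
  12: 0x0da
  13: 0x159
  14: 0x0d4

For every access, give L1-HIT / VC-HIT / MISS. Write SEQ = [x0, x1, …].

SEQ = [MISS, MISS, L1-HIT, L1-HIT, L1-HIT, L1-HIT, L1-HIT, L1-HIT, MISS, MISS, MISS, VC-HIT, L1-HIT, VC-HIT, VC-HIT]

0: 0x2d9 (blk 45, set 5) → MISS  vc=[]
1: 0x3e8 (blk 62, set 6) → MISS  vc=[]
2: 0x3e4 (blk 62, set 6) → L1-HIT  vc=[]
3: 0x3e9 (blk 62, set 6) → L1-HIT  vc=[]
4: 0x3e3 (blk 62, set 6) → L1-HIT  vc=[]
5: 0x3e0 (blk 62, set 6) → L1-HIT  vc=[]
6: 0x3ec (blk 62, set 6) → L1-HIT  vc=[]
7: 0x2d3 (blk 45, set 5) → L1-HIT  vc=[]
8: 0x262 (blk 38, set 6) → MISS  vc=[62]
9: 0xd1 (blk 13, set 5) → MISS  vc=[62, 45]
10: 0x15a (blk 21, set 5) → MISS  vc=[62, 45, 13]
11: 0xdd (blk 13, set 5) → VC-HIT  vc=[62, 45, 21]
12: 0xda (blk 13, set 5) → L1-HIT  vc=[62, 45, 21]
13: 0x159 (blk 21, set 5) → VC-HIT  vc=[62, 45, 13]
14: 0xd4 (blk 13, set 5) → VC-HIT  vc=[62, 45, 21]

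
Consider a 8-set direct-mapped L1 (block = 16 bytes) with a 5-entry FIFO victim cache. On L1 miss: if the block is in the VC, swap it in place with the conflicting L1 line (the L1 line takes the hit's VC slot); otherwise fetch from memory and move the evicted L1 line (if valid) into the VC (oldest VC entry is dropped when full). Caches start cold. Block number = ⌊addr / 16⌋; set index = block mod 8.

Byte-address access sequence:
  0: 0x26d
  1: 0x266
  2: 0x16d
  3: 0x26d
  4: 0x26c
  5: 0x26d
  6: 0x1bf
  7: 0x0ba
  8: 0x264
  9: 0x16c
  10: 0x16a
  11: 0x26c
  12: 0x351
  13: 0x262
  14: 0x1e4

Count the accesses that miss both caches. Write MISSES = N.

MISSES = 6

0: 0x26d (blk 38, set 6) → MISS  vc=[]
1: 0x266 (blk 38, set 6) → L1-HIT  vc=[]
2: 0x16d (blk 22, set 6) → MISS  vc=[38]
3: 0x26d (blk 38, set 6) → VC-HIT  vc=[22]
4: 0x26c (blk 38, set 6) → L1-HIT  vc=[22]
5: 0x26d (blk 38, set 6) → L1-HIT  vc=[22]
6: 0x1bf (blk 27, set 3) → MISS  vc=[22]
7: 0xba (blk 11, set 3) → MISS  vc=[22, 27]
8: 0x264 (blk 38, set 6) → L1-HIT  vc=[22, 27]
9: 0x16c (blk 22, set 6) → VC-HIT  vc=[38, 27]
10: 0x16a (blk 22, set 6) → L1-HIT  vc=[38, 27]
11: 0x26c (blk 38, set 6) → VC-HIT  vc=[22, 27]
12: 0x351 (blk 53, set 5) → MISS  vc=[22, 27]
13: 0x262 (blk 38, set 6) → L1-HIT  vc=[22, 27]
14: 0x1e4 (blk 30, set 6) → MISS  vc=[22, 27, 38]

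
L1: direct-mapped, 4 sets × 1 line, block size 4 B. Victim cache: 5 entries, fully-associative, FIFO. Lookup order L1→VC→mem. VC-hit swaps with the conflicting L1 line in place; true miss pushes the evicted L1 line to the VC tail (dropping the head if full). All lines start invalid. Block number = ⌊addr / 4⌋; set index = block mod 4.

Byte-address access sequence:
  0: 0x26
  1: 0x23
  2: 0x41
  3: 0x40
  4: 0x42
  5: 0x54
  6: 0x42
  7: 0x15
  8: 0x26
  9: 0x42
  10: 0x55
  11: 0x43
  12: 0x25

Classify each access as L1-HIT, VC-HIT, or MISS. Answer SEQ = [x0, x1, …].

SEQ = [MISS, MISS, MISS, L1-HIT, L1-HIT, MISS, L1-HIT, MISS, VC-HIT, L1-HIT, VC-HIT, L1-HIT, VC-HIT]

  [0] addr=0x26 blk=9 s=1: MISS | VC []
  [1] addr=0x23 blk=8 s=0: MISS | VC []
  [2] addr=0x41 blk=16 s=0: MISS | VC [8]
  [3] addr=0x40 blk=16 s=0: L1-HIT | VC [8]
  [4] addr=0x42 blk=16 s=0: L1-HIT | VC [8]
  [5] addr=0x54 blk=21 s=1: MISS | VC [8, 9]
  [6] addr=0x42 blk=16 s=0: L1-HIT | VC [8, 9]
  [7] addr=0x15 blk=5 s=1: MISS | VC [8, 9, 21]
  [8] addr=0x26 blk=9 s=1: VC-HIT | VC [8, 5, 21]
  [9] addr=0x42 blk=16 s=0: L1-HIT | VC [8, 5, 21]
  [10] addr=0x55 blk=21 s=1: VC-HIT | VC [8, 5, 9]
  [11] addr=0x43 blk=16 s=0: L1-HIT | VC [8, 5, 9]
  [12] addr=0x25 blk=9 s=1: VC-HIT | VC [8, 5, 21]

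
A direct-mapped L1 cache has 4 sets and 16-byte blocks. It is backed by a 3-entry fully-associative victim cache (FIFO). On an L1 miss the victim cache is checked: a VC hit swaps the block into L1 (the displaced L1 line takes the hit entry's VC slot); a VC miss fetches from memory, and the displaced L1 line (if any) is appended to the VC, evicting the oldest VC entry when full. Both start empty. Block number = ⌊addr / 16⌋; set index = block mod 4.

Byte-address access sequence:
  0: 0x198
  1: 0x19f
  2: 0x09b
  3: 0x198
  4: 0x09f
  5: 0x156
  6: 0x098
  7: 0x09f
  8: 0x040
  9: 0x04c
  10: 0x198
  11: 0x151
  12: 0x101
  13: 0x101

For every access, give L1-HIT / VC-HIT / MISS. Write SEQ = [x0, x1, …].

0: 0x198 (blk 25, set 1) → MISS  vc=[]
1: 0x19f (blk 25, set 1) → L1-HIT  vc=[]
2: 0x9b (blk 9, set 1) → MISS  vc=[25]
3: 0x198 (blk 25, set 1) → VC-HIT  vc=[9]
4: 0x9f (blk 9, set 1) → VC-HIT  vc=[25]
5: 0x156 (blk 21, set 1) → MISS  vc=[25, 9]
6: 0x98 (blk 9, set 1) → VC-HIT  vc=[25, 21]
7: 0x9f (blk 9, set 1) → L1-HIT  vc=[25, 21]
8: 0x40 (blk 4, set 0) → MISS  vc=[25, 21]
9: 0x4c (blk 4, set 0) → L1-HIT  vc=[25, 21]
10: 0x198 (blk 25, set 1) → VC-HIT  vc=[9, 21]
11: 0x151 (blk 21, set 1) → VC-HIT  vc=[9, 25]
12: 0x101 (blk 16, set 0) → MISS  vc=[9, 25, 4]
13: 0x101 (blk 16, set 0) → L1-HIT  vc=[9, 25, 4]

SEQ = [MISS, L1-HIT, MISS, VC-HIT, VC-HIT, MISS, VC-HIT, L1-HIT, MISS, L1-HIT, VC-HIT, VC-HIT, MISS, L1-HIT]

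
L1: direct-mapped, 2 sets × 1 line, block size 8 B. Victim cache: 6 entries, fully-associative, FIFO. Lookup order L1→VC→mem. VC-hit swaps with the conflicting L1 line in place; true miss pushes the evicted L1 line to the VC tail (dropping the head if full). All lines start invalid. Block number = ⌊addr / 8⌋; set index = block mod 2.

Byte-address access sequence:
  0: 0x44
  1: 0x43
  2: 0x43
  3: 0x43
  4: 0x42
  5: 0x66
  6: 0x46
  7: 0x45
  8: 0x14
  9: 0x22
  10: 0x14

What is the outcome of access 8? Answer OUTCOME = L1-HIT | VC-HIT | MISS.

  [0] addr=0x44 blk=8 s=0: MISS | VC []
  [1] addr=0x43 blk=8 s=0: L1-HIT | VC []
  [2] addr=0x43 blk=8 s=0: L1-HIT | VC []
  [3] addr=0x43 blk=8 s=0: L1-HIT | VC []
  [4] addr=0x42 blk=8 s=0: L1-HIT | VC []
  [5] addr=0x66 blk=12 s=0: MISS | VC [8]
  [6] addr=0x46 blk=8 s=0: VC-HIT | VC [12]
  [7] addr=0x45 blk=8 s=0: L1-HIT | VC [12]
  [8] addr=0x14 blk=2 s=0: MISS | VC [12, 8]
  [9] addr=0x22 blk=4 s=0: MISS | VC [12, 8, 2]
  [10] addr=0x14 blk=2 s=0: VC-HIT | VC [12, 8, 4]

OUTCOME = MISS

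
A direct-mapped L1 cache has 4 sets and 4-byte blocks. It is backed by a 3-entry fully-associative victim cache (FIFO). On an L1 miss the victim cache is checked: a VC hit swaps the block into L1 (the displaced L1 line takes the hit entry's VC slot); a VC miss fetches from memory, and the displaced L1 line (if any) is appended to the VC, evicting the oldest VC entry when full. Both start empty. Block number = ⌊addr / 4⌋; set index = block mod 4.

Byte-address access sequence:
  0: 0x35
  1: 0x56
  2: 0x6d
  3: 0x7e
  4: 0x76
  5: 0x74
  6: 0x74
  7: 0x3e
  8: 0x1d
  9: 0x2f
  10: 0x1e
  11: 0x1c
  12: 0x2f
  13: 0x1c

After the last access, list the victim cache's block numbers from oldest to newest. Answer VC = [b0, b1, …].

VC = [31, 15, 11]

0: 0x35 (blk 13, set 1) → MISS  vc=[]
1: 0x56 (blk 21, set 1) → MISS  vc=[13]
2: 0x6d (blk 27, set 3) → MISS  vc=[13]
3: 0x7e (blk 31, set 3) → MISS  vc=[13, 27]
4: 0x76 (blk 29, set 1) → MISS  vc=[13, 27, 21]
5: 0x74 (blk 29, set 1) → L1-HIT  vc=[13, 27, 21]
6: 0x74 (blk 29, set 1) → L1-HIT  vc=[13, 27, 21]
7: 0x3e (blk 15, set 3) → MISS  vc=[27, 21, 31]
8: 0x1d (blk 7, set 3) → MISS  vc=[21, 31, 15]
9: 0x2f (blk 11, set 3) → MISS  vc=[31, 15, 7]
10: 0x1e (blk 7, set 3) → VC-HIT  vc=[31, 15, 11]
11: 0x1c (blk 7, set 3) → L1-HIT  vc=[31, 15, 11]
12: 0x2f (blk 11, set 3) → VC-HIT  vc=[31, 15, 7]
13: 0x1c (blk 7, set 3) → VC-HIT  vc=[31, 15, 11]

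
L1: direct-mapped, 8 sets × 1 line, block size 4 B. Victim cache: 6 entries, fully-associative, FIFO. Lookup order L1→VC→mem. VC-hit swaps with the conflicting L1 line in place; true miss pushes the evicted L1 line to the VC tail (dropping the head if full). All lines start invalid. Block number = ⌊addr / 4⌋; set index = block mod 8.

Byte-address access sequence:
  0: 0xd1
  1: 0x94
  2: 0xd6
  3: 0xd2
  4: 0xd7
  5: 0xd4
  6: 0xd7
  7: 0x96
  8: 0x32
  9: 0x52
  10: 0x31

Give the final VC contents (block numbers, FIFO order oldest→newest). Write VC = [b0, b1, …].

VC = [53, 52, 20]

  [0] addr=0xd1 blk=52 s=4: MISS | VC []
  [1] addr=0x94 blk=37 s=5: MISS | VC []
  [2] addr=0xd6 blk=53 s=5: MISS | VC [37]
  [3] addr=0xd2 blk=52 s=4: L1-HIT | VC [37]
  [4] addr=0xd7 blk=53 s=5: L1-HIT | VC [37]
  [5] addr=0xd4 blk=53 s=5: L1-HIT | VC [37]
  [6] addr=0xd7 blk=53 s=5: L1-HIT | VC [37]
  [7] addr=0x96 blk=37 s=5: VC-HIT | VC [53]
  [8] addr=0x32 blk=12 s=4: MISS | VC [53, 52]
  [9] addr=0x52 blk=20 s=4: MISS | VC [53, 52, 12]
  [10] addr=0x31 blk=12 s=4: VC-HIT | VC [53, 52, 20]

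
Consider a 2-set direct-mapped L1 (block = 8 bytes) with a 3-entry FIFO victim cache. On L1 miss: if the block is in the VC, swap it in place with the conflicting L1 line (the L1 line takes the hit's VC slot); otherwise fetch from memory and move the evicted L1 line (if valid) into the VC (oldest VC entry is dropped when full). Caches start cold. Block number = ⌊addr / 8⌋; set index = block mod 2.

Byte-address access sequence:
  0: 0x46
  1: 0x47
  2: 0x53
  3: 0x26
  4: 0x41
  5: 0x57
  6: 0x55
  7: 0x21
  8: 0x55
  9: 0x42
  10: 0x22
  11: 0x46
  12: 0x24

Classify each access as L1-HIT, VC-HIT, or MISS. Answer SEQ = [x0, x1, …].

SEQ = [MISS, L1-HIT, MISS, MISS, VC-HIT, VC-HIT, L1-HIT, VC-HIT, VC-HIT, VC-HIT, VC-HIT, VC-HIT, VC-HIT]

0: 0x46 (blk 8, set 0) → MISS  vc=[]
1: 0x47 (blk 8, set 0) → L1-HIT  vc=[]
2: 0x53 (blk 10, set 0) → MISS  vc=[8]
3: 0x26 (blk 4, set 0) → MISS  vc=[8, 10]
4: 0x41 (blk 8, set 0) → VC-HIT  vc=[4, 10]
5: 0x57 (blk 10, set 0) → VC-HIT  vc=[4, 8]
6: 0x55 (blk 10, set 0) → L1-HIT  vc=[4, 8]
7: 0x21 (blk 4, set 0) → VC-HIT  vc=[10, 8]
8: 0x55 (blk 10, set 0) → VC-HIT  vc=[4, 8]
9: 0x42 (blk 8, set 0) → VC-HIT  vc=[4, 10]
10: 0x22 (blk 4, set 0) → VC-HIT  vc=[8, 10]
11: 0x46 (blk 8, set 0) → VC-HIT  vc=[4, 10]
12: 0x24 (blk 4, set 0) → VC-HIT  vc=[8, 10]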